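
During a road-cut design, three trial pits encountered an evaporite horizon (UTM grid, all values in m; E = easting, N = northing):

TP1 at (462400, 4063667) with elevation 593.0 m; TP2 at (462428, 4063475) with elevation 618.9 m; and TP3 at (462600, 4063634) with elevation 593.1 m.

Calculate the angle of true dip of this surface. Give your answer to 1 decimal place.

8.0°

Two edge vectors: TP1→TP2 = (28, -192, 25.9), TP1→TP3 = (200, -33, 0.1).
Normal n = (TP1→TP2) × (TP1→TP3) = (835.5, 5177.2, 37476).
So ∂z/∂E = −n_x/n_z = −0.02229 and ∂z/∂N = −n_y/n_z = −0.13815.
Gradient magnitude |∇z| = √(a² + b²) = √(0.00050 + 0.01908) = 0.13993.
True dip = arctan(0.13993) = 8.0°, dipping toward N (azimuth ≈ 009°).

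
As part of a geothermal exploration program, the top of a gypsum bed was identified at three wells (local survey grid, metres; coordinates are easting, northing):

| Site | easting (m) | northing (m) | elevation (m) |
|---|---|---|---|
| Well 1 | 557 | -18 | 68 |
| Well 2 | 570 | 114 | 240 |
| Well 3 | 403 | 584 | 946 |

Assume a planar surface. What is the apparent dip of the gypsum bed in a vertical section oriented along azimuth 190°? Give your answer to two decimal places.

51.33°

Let the plane be z = a·easting + b·northing + c.
Well 2−Well 1: 13a + 132b = 172;  Well 3−Well 1: −154a + 602b = 878.
Solving gives a = −0.43873, b = 1.34624.
Unit vector along 190° is (sin 190°, cos 190°) = (-0.1736, -0.9848).
Slope in that direction = a·(-0.1736) + b·(-0.9848) = −1.24960.
Apparent dip = arctan|1.24960| = 51.33° (true dip is 54.8°, so apparent ≤ true as expected).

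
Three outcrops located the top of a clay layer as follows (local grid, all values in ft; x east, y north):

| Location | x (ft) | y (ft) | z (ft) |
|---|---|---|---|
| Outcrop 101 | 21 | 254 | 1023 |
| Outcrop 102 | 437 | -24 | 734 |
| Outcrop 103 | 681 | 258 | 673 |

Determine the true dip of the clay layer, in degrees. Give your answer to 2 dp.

30.33°

Two edge vectors: Outcrop 101→Outcrop 102 = (416, -278, -289), Outcrop 101→Outcrop 103 = (660, 4, -350).
Normal n = (Outcrop 101→Outcrop 102) × (Outcrop 101→Outcrop 103) = (98456, -45140, 185144).
So ∂z/∂x = −n_x/n_z = −0.53178 and ∂z/∂y = −n_y/n_z = 0.24381.
Gradient magnitude |∇z| = √(a² + b²) = √(0.28279 + 0.05944) = 0.58501.
True dip = arctan(0.58501) = 30.33°, dipping toward ESE (azimuth ≈ 115°).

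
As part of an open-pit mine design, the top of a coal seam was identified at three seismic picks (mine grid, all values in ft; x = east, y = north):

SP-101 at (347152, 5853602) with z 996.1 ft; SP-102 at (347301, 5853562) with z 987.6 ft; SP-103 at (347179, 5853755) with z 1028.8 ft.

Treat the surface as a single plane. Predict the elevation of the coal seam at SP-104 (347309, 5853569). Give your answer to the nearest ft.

989 ft

Let the plane be z = a·x + b·y + c.
SP-102−SP-101: 149a − 40b = −8.5;  SP-103−SP-101: 27a + 153b = 32.7.
Solving gives a = 0.00031411, b = 0.21367006.
Then c = 996.1 − a·347152 − b·5853602 = −1249852.43.
At (347309, 5853569): z = 109.1 + 1250732.4 − 1249852.43 = 989.1 ft.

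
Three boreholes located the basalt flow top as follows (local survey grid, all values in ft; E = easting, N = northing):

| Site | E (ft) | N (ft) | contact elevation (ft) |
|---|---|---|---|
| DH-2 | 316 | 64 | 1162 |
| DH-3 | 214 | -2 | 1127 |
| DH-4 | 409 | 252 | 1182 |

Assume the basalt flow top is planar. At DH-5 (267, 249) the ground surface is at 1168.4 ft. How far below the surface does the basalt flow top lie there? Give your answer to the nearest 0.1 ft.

Let the plane be z = a·E + b·N + c.
DH-3−DH-2: −102a − 66b = −35;  DH-4−DH-2: 93a + 188b = 20.
Solving gives a = 0.40344, b = −0.09319.
Then c = 1162 − a·316 − b·64 = 1040.48.
At (267, 249): z_contact = 107.72 − 23.20 + 1040.48 = 1124.99 ft.
Depth below ground = 1168.4 − 1124.99 = 43.4 ft.

43.4 ft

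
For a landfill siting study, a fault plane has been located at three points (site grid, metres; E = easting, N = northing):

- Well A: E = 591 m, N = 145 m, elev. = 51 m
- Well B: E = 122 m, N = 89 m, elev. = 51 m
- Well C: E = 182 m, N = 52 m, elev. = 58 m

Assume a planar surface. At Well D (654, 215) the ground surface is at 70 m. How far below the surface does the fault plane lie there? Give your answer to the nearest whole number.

29 m

Let the plane be z = a·E + b·N + c.
Well B−Well A: −469a − 56b = 0;  Well C−Well A: −409a − 93b = 7.
Solving gives a = 0.01893, b = −0.15850.
Then c = 51 − a·591 − b·145 = 62.80.
At (654, 215): z_contact = 12.4 − 34.1 + 62.80 = 41.1 m.
Depth below ground = 70 − 41.1 = 29 m.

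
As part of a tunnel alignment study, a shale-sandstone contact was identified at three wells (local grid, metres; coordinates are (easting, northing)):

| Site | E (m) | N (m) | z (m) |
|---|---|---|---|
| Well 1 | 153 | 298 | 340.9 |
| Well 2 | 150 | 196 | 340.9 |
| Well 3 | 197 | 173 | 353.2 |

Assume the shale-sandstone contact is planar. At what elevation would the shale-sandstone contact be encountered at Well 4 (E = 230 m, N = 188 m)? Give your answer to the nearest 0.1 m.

361.6 m

Let the plane be z = a·E + b·N + c.
Well 2−Well 1: −3a − 102b = 0;  Well 3−Well 1: 44a − 125b = 12.3.
Solving gives a = 0.25799, b = −0.00759.
Then c = 340.9 − a·153 − b·298 = 303.69.
At (230, 188): z = 59.3 − 1.4 + 303.69 = 361.6 m.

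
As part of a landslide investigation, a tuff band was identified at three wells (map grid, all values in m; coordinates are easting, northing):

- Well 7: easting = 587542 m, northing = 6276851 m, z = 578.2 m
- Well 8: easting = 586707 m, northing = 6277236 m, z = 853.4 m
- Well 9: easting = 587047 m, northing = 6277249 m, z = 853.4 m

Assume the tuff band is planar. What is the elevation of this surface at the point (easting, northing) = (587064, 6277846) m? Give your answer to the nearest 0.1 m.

Let the plane be z = a·easting + b·northing + c.
Well 8−Well 7: −835a + 385b = 275.2;  Well 9−Well 7: −495a + 398b = 275.2.
Solving gives a = −0.025237910, b = 0.660068428.
Then c = 578.2 − a·587542 − b·6276851 = −4127744.64.
At (587064, 6277846): z = −14816.3 + 4143807.9 − 4127744.64 = 1247.0 m.

1247.0 m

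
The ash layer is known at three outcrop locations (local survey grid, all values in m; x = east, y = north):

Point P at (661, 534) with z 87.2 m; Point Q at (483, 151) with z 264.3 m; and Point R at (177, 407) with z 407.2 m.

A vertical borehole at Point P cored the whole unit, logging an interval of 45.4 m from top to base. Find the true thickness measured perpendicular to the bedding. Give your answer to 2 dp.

Two edge vectors: Point P→Point Q = (-178, -383, 177.1), Point P→Point R = (-484, -127, 320).
Normal n = (Point P→Point Q) × (Point P→Point R) = (-100068.3, -28756.4, -162766).
So ∂z/∂x = −n_x/n_z = −0.61480 and ∂z/∂y = −n_y/n_z = −0.17667.
|∇z| = √(a²+b²) = 0.63968, so dip δ = arctan(0.63968) = 32.61°.
True thickness = vertical thickness × cos δ = 45.4 × cos 32.61° = 38.24 m.

38.24 m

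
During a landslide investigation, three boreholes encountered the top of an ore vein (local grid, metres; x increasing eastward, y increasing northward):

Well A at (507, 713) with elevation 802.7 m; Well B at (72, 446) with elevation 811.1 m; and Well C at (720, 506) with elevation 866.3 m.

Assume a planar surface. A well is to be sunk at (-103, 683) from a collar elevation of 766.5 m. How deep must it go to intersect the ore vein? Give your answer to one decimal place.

Two edge vectors: Well A→Well B = (-435, -267, 8.4), Well A→Well C = (213, -207, 63.6).
Normal n = (Well A→Well B) × (Well A→Well C) = (-15242.4, 29455.2, 146916).
So ∂z/∂x = −n_x/n_z = 0.10375 and ∂z/∂y = −n_y/n_z = −0.20049.
Intercept c from Well A: 802.7 − 52.60 + 142.95 = 893.05.
At (-103, 683): z_contact = −10.69 − 136.93 + 893.05 = 745.43 m.
Depth below ground = 766.5 − 745.43 = 21.1 m.

21.1 m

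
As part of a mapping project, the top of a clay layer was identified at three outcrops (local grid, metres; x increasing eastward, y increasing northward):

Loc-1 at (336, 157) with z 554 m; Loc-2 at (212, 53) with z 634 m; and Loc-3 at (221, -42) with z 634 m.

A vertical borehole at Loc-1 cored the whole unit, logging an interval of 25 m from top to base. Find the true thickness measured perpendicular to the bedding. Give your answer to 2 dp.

Two edge vectors: Loc-1→Loc-2 = (-124, -104, 80), Loc-1→Loc-3 = (-115, -199, 80).
Normal n = (Loc-1→Loc-2) × (Loc-1→Loc-3) = (7600, 720, 12716).
So ∂z/∂x = −n_x/n_z = −0.59767 and ∂z/∂y = −n_y/n_z = −0.05662.
|∇z| = √(a²+b²) = 0.60035, so dip δ = arctan(0.60035) = 30.98°.
True thickness = vertical thickness × cos δ = 25 × cos 30.98° = 21.43 m.

21.43 m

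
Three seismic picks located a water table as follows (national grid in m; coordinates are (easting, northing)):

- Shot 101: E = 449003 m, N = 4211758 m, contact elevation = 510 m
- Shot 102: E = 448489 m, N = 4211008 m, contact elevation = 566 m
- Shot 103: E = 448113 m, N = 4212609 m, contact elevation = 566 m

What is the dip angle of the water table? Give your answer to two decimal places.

4.76°

Let the plane be z = a·E + b·N + c.
Shot 102−Shot 101: −514a − 750b = 56;  Shot 103−Shot 101: −890a + 851b = 56.
Solving gives a = −0.08114, b = −0.01906.
Gradient magnitude |∇z| = √(a² + b²) = √(0.00658 + 0.00036) = 0.08335.
True dip = arctan(0.08335) = 4.76°, dipping toward ENE (azimuth ≈ 077°).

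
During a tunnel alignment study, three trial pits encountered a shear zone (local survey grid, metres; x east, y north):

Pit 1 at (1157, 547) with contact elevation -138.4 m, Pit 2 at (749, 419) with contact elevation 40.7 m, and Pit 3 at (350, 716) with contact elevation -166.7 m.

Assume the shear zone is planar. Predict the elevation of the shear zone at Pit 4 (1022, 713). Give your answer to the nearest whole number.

-268 m

Let the plane be z = a·x + b·y + c.
Pit 2−Pit 1: −408a − 128b = 179.1;  Pit 3−Pit 1: −807a + 169b = −28.3.
Solving gives a = −0.15469, b = −0.90614.
Then c = -138.4 − a·1157 − b·547 = 536.24.
At (1022, 713): z = −158.1 − 646.1 + 536.24 = -267.9 m.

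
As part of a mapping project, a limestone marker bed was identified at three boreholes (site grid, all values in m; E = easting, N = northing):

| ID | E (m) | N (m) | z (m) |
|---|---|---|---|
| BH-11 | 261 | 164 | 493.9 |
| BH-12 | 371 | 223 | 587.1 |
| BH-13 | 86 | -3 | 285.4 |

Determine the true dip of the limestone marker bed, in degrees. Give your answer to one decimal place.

Two edge vectors: BH-11→BH-12 = (110, 59, 93.2), BH-11→BH-13 = (-175, -167, -208.5).
Normal n = (BH-11→BH-12) × (BH-11→BH-13) = (3262.9, 6625, -8045).
So ∂z/∂E = −n_x/n_z = 0.40558 and ∂z/∂N = −n_y/n_z = 0.82349.
Gradient magnitude |∇z| = √(a² + b²) = √(0.16450 + 0.67814) = 0.91795.
True dip = arctan(0.91795) = 42.6°, dipping toward SSW (azimuth ≈ 206°).

42.6°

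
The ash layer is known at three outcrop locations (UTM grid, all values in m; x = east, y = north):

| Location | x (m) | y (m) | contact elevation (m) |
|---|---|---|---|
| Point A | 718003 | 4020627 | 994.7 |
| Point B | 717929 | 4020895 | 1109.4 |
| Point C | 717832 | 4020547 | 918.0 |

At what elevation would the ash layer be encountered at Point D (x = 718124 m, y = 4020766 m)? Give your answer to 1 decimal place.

1089.2 m

Two edge vectors: Point A→Point B = (-74, 268, 114.7), Point A→Point C = (-171, -80, -76.7).
Normal n = (Point A→Point B) × (Point A→Point C) = (-11379.6, -25289.5, 51748).
So ∂z/∂x = −n_x/n_z = 0.219904151 and ∂z/∂y = −n_y/n_z = 0.488704877.
Intercept c from Point A: 994.7 − 157891.84 − 1964900.03 = −2121797.17.
At (718124, 4020766): z = 157918.4 + 1964968.0 − 2121797.17 = 1089.2 m.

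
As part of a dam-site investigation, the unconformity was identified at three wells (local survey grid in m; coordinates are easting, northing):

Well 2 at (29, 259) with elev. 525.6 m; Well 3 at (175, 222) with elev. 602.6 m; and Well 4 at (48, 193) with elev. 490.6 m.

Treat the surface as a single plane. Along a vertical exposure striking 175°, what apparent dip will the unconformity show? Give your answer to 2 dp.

Let the plane be z = a·easting + b·northing + c.
Well 3−Well 2: 146a − 37b = 77;  Well 4−Well 2: 19a − 66b = −35.
Solving gives a = 0.71387, b = 0.73581.
Unit vector along 175° is (sin 175°, cos 175°) = (0.0872, -0.9962).
Slope in that direction = a·(0.0872) + b·(-0.9962) = −0.67079.
Apparent dip = arctan|0.67079| = 33.85° (true dip is 45.7°, so apparent ≤ true as expected).

33.85°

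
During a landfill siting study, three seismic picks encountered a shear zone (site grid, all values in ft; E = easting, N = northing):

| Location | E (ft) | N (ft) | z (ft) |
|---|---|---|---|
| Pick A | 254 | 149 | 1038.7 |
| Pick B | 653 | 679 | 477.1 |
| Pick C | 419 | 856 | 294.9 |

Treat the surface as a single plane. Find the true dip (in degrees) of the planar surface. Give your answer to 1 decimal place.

46.4°

Let the plane be z = a·E + b·N + c.
Pick B−Pick A: 399a + 530b = −561.6;  Pick C−Pick A: 165a + 707b = −743.8.
Solving gives a = −0.01458, b = −1.04865.
Gradient magnitude |∇z| = √(a² + b²) = √(0.00021 + 1.09966) = 1.04875.
True dip = arctan(1.04875) = 46.4°, dipping toward N (azimuth ≈ 001°).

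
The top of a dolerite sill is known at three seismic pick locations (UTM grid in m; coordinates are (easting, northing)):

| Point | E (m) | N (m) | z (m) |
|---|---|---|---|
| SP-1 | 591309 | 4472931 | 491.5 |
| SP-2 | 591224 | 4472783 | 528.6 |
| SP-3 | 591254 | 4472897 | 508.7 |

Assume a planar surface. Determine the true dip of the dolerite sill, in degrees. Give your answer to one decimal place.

Let the plane be z = a·E + b·N + c.
SP-2−SP-1: −85a − 148b = 37.1;  SP-3−SP-1: −55a − 34b = 17.2.
Solving gives a = −0.24461, b = −0.11019.
Gradient magnitude |∇z| = √(a² + b²) = √(0.05983 + 0.01214) = 0.26828.
True dip = arctan(0.26828) = 15.0°, dipping toward ENE (azimuth ≈ 066°).

15.0°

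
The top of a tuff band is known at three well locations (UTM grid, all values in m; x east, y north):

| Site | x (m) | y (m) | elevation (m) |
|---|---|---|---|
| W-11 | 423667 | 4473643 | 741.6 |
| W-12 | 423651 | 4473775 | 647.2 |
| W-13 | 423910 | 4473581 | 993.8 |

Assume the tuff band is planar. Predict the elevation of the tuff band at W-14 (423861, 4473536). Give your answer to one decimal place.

977.9 m

Let the plane be z = a·x + b·y + c.
W-12−W-11: −16a + 132b = −94.4;  W-13−W-11: 243a − 62b = 252.2.
Solving gives a = 0.882692060, b = −0.608158538.
Then c = 741.6 − a·423667 − b·4473643 = 2347458.29.
At (423861, 4473536): z = 374138.7 − 2720619.1 + 2347458.29 = 977.9 m.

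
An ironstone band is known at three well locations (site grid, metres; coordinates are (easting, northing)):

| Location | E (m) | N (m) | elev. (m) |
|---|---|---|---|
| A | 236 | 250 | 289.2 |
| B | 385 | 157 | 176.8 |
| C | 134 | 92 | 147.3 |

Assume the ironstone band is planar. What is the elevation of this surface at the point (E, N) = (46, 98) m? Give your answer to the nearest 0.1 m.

165.4 m

Two edge vectors: A→B = (149, -93, -112.4), A→C = (-102, -158, -141.9).
Normal n = (A→B) × (A→C) = (-4562.5, 32607.9, -33028).
So ∂z/∂E = −n_x/n_z = −0.13814 and ∂z/∂N = −n_y/n_z = 0.98728.
Intercept c from A: 289.2 + 32.60 − 246.82 = 74.98.
At (46, 98): z = −6.4 + 96.8 + 74.98 = 165.4 m.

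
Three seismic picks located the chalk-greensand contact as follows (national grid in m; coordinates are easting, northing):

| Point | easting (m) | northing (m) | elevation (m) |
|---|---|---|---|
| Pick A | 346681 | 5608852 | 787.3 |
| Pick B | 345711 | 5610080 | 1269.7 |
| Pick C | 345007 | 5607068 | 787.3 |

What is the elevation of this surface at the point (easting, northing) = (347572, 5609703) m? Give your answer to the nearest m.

766 m

Two edge vectors: Pick A→Pick B = (-970, 1228, 482.4), Pick A→Pick C = (-1674, -1784, 0).
Normal n = (Pick A→Pick B) × (Pick A→Pick C) = (860601.6, -807537.6, 3786152).
So ∂z/∂easting = −n_x/n_z = −0.22730244 and ∂z/∂northing = −n_y/n_z = 0.21328716.
Intercept c from Pick A: 787.3 + 78801.44 − 1196296.10 = −1116707.36.
At (347572, 5609703): z = −79004.0 + 1196477.6 − 1116707.36 = 766.3 m.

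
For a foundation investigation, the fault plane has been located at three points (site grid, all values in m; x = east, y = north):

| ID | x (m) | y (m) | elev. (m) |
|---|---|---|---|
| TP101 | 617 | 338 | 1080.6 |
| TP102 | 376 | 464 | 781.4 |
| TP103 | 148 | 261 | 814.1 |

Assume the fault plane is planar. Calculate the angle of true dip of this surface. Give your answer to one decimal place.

Two edge vectors: TP101→TP102 = (-241, 126, -299.2), TP101→TP103 = (-469, -77, -266.5).
Normal n = (TP101→TP102) × (TP101→TP103) = (-56617.4, 76098.3, 77651).
So ∂z/∂x = −n_x/n_z = 0.72913 and ∂z/∂y = −n_y/n_z = −0.98000.
Gradient magnitude |∇z| = √(a² + b²) = √(0.53163 + 0.96041) = 1.22149.
True dip = arctan(1.22149) = 50.7°, dipping toward NW (azimuth ≈ 323°).

50.7°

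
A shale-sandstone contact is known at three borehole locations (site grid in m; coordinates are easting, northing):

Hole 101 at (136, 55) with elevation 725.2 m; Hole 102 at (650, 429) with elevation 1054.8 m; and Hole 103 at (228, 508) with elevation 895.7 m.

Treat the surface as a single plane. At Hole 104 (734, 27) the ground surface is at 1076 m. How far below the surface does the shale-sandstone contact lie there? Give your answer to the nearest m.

101 m

Let the plane be z = a·easting + b·northing + c.
Hole 102−Hole 101: 514a + 374b = 329.6;  Hole 103−Hole 101: 92a + 453b = 170.5.
Solving gives a = 0.43108, b = 0.28883.
Then c = 725.2 − a·136 − b·55 = 650.69.
At (734, 27): z_contact = 316.4 + 7.8 + 650.69 = 974.9 m.
Depth below ground = 1076 − 974.9 = 101 m.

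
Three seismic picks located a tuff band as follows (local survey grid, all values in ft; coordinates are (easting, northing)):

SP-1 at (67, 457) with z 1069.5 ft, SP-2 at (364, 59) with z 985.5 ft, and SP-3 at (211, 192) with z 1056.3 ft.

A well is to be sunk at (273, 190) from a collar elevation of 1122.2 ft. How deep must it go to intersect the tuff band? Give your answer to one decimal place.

114.4 ft

Let the plane be z = a·E + b·N + c.
SP-2−SP-1: 297a − 398b = −84;  SP-3−SP-1: 144a − 265b = −13.2.
Solving gives a = −0.79495, b = −0.38216.
Then c = 1069.5 − a·67 − b·457 = 1297.41.
At (273, 190): z_contact = −217.02 − 72.61 + 1297.41 = 1007.78 ft.
Depth below ground = 1122.2 − 1007.78 = 114.4 ft.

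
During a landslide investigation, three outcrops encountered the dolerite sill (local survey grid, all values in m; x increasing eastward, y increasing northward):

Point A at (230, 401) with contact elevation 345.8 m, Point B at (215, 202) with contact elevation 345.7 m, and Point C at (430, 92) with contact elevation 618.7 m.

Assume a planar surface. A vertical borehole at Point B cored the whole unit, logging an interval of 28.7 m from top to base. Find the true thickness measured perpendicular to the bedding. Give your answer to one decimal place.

Two edge vectors: Point A→Point B = (-15, -199, -0.1), Point A→Point C = (200, -309, 272.9).
Normal n = (Point A→Point B) × (Point A→Point C) = (-54338, 4073.5, 44435).
So ∂z/∂x = −n_x/n_z = 1.22286 and ∂z/∂y = −n_y/n_z = −0.09167.
|∇z| = √(a²+b²) = 1.22630, so dip δ = arctan(1.22630) = 50.80°.
True thickness = vertical thickness × cos δ = 28.7 × cos 50.80° = 18.1 m.

18.1 m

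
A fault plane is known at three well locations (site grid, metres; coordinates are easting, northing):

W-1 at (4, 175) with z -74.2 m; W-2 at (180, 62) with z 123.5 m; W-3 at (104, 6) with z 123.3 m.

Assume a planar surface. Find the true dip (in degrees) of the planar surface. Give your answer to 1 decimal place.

45.3°

Two edge vectors: W-1→W-2 = (176, -113, 197.7), W-1→W-3 = (100, -169, 197.5).
Normal n = (W-1→W-2) × (W-1→W-3) = (11093.8, -14990, -18444).
So ∂z/∂easting = −n_x/n_z = 0.60149 and ∂z/∂northing = −n_y/n_z = −0.81273.
Gradient magnitude |∇z| = √(a² + b²) = √(0.36178 + 0.66053) = 1.01110.
True dip = arctan(1.01110) = 45.3°, dipping toward NW (azimuth ≈ 323°).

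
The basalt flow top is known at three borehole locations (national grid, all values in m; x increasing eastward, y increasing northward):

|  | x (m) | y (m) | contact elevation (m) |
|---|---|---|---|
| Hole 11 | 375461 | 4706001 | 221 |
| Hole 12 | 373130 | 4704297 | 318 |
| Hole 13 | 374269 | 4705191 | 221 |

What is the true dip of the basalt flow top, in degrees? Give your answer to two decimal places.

Two edge vectors: Hole 11→Hole 12 = (-2331, -1704, 97), Hole 11→Hole 13 = (-1192, -810, 0).
Normal n = (Hole 11→Hole 12) × (Hole 11→Hole 13) = (78570, -115624, -143058).
So ∂z/∂x = −n_x/n_z = 0.54922 and ∂z/∂y = −n_y/n_z = −0.80823.
Gradient magnitude |∇z| = √(a² + b²) = √(0.30164 + 0.65324) = 0.97718.
True dip = arctan(0.97718) = 44.34°, dipping toward NW (azimuth ≈ 326°).

44.34°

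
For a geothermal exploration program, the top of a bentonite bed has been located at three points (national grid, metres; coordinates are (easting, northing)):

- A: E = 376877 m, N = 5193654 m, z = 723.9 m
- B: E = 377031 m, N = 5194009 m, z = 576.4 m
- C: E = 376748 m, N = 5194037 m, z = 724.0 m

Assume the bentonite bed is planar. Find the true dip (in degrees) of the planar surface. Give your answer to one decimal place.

Two edge vectors: A→B = (154, 355, -147.5), A→C = (-129, 383, 0.1).
Normal n = (A→B) × (A→C) = (56528, 19012.1, 104777).
So ∂z/∂E = −n_x/n_z = −0.53951 and ∂z/∂N = −n_y/n_z = −0.18145.
Gradient magnitude |∇z| = √(a² + b²) = √(0.29107 + 0.03293) = 0.56920.
True dip = arctan(0.56920) = 29.6°, dipping toward ENE (azimuth ≈ 071°).

29.6°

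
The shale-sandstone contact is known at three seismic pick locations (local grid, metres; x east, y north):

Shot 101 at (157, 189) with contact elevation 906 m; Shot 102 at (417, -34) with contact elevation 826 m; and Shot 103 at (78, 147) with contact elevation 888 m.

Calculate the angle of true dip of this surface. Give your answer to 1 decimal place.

21.1°

Let the plane be z = a·x + b·y + c.
Shot 102−Shot 101: 260a − 223b = −80;  Shot 103−Shot 101: −79a − 42b = −18.
Solving gives a = 0.02292, b = 0.38546.
Gradient magnitude |∇z| = √(a² + b²) = √(0.00053 + 0.14858) = 0.38615.
True dip = arctan(0.38615) = 21.1°, dipping toward S (azimuth ≈ 183°).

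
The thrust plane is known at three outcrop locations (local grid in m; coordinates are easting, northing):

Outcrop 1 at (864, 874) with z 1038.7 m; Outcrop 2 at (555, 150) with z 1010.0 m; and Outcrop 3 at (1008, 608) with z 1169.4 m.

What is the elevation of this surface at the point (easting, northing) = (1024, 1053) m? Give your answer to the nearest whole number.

1092 m

Let the plane be z = a·easting + b·northing + c.
Outcrop 2−Outcrop 1: −309a − 724b = −28.7;  Outcrop 3−Outcrop 1: 144a − 266b = 130.7.
Solving gives a = 0.54846, b = −0.19444.
Then c = 1038.7 − a·864 − b·874 = 734.77.
At (1024, 1053): z = 561.6 − 204.7 + 734.77 = 1091.6 m.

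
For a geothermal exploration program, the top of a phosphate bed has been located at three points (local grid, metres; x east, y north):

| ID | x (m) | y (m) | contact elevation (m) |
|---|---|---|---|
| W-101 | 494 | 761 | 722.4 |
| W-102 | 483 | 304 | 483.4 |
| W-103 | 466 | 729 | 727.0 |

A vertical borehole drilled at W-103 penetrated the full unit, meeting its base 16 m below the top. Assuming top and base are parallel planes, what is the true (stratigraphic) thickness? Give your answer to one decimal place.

Let the plane be z = a·x + b·y + c.
W-102−W-101: −11a − 457b = −239;  W-103−W-101: −28a − 32b = 4.6.
Solving gives a = −0.78353, b = 0.54184.
|∇z| = √(a²+b²) = 0.95263, so dip δ = arctan(0.95263) = 43.61°.
True thickness = vertical thickness × cos δ = 16 × cos 43.61° = 11.6 m.

11.6 m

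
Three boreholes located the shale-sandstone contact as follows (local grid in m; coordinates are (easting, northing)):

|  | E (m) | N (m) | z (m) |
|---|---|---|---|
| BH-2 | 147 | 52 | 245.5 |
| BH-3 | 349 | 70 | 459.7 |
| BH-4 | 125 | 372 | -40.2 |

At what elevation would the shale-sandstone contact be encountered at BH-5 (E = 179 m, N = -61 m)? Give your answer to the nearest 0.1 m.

373.8 m

Two edge vectors: BH-2→BH-3 = (202, 18, 214.2), BH-2→BH-4 = (-22, 320, -285.7).
Normal n = (BH-2→BH-3) × (BH-2→BH-4) = (-73686.6, 52999, 65036).
So ∂z/∂E = −n_x/n_z = 1.13301 and ∂z/∂N = −n_y/n_z = −0.81492.
Intercept c from BH-2: 245.5 − 166.55 + 42.38 = 121.32.
At (179, -61): z = 202.8 + 49.7 + 121.32 = 373.8 m.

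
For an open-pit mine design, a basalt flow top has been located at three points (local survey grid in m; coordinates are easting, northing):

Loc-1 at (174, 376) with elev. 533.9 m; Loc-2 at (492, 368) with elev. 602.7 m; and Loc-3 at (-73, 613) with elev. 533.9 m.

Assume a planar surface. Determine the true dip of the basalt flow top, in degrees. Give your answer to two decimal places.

Let the plane be z = a·easting + b·northing + c.
Loc-2−Loc-1: 318a − 8b = 68.8;  Loc-3−Loc-1: −247a + 237b = 0.
Solving gives a = 0.22218, b = 0.23155.
Gradient magnitude |∇z| = √(a² + b²) = √(0.04936 + 0.05362) = 0.32090.
True dip = arctan(0.32090) = 17.79°, dipping toward SW (azimuth ≈ 224°).

17.79°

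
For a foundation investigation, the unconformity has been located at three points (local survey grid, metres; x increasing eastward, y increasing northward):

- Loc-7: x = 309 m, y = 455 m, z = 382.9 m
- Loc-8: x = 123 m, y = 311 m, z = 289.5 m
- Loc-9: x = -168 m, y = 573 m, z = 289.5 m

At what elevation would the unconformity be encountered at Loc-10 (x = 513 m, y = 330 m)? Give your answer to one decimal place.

Two edge vectors: Loc-7→Loc-8 = (-186, -144, -93.4), Loc-7→Loc-9 = (-477, 118, -93.4).
Normal n = (Loc-7→Loc-8) × (Loc-7→Loc-9) = (24470.8, 27179.4, -90636).
So ∂z/∂x = −n_x/n_z = 0.26999 and ∂z/∂y = −n_y/n_z = 0.29987.
Intercept c from Loc-7: 382.9 − 83.43 − 136.44 = 163.03.
At (513, 330): z = 138.5 + 99.0 + 163.03 = 400.5 m.

400.5 m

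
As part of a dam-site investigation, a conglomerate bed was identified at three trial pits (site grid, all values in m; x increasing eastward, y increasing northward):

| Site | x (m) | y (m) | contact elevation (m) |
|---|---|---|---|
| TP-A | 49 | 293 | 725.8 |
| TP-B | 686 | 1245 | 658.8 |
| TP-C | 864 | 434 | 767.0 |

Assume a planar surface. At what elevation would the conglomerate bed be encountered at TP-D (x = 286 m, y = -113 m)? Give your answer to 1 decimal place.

790.5 m

Let the plane be z = a·x + b·y + c.
TP-B−TP-A: 637a + 952b = −67;  TP-C−TP-A: 815a + 141b = 41.2.
Solving gives a = 0.070940, b = −0.117845.
Then c = 725.8 − a·49 − b·293 = 756.85.
At (286, -113): z = 20.3 + 13.3 + 756.85 = 790.5 m.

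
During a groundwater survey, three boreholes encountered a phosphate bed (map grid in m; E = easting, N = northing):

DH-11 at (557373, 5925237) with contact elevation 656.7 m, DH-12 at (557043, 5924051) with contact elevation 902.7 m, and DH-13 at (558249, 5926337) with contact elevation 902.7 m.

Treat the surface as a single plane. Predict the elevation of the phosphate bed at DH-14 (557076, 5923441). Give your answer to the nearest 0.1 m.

1197.9 m

Let the plane be z = a·E + b·N + c.
DH-12−DH-11: −330a − 1186b = 246;  DH-13−DH-11: 876a + 1100b = 246.
Solving gives a = 0.831966340, b = −0.438911376.
Then c = 656.7 − a·557373 − b·5925237 = 2137595.05.
At (557076, 5923441): z = 463468.5 − 2599865.6 + 2137595.05 = 1197.9 m.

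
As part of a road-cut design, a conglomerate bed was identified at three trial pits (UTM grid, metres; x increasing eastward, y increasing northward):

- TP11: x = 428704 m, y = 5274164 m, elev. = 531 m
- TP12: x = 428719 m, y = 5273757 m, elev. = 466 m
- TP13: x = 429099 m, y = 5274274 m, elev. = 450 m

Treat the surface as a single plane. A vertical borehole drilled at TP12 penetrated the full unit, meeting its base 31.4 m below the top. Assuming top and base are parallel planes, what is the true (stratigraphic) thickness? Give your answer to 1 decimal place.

Let the plane be z = a·x + b·y + c.
TP12−TP11: 15a − 407b = −65;  TP13−TP11: 395a + 110b = −81.
Solving gives a = −0.24700, b = 0.15060.
|∇z| = √(a²+b²) = 0.28929, so dip δ = arctan(0.28929) = 16.13°.
True thickness = vertical thickness × cos δ = 31.4 × cos 16.13° = 30.2 m.

30.2 m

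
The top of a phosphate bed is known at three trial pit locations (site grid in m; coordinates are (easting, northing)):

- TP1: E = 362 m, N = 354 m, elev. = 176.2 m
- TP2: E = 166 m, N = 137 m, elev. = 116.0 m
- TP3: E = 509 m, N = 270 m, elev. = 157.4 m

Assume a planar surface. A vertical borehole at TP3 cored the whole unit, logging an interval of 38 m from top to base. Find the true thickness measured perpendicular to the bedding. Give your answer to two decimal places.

Two edge vectors: TP1→TP2 = (-196, -217, -60.2), TP1→TP3 = (147, -84, -18.8).
Normal n = (TP1→TP2) × (TP1→TP3) = (-977.2, -12534.2, 48363).
So ∂z/∂E = −n_x/n_z = 0.02021 and ∂z/∂N = −n_y/n_z = 0.25917.
|∇z| = √(a²+b²) = 0.25996, so dip δ = arctan(0.25996) = 14.57°.
True thickness = vertical thickness × cos δ = 38 × cos 14.57° = 36.78 m.

36.78 m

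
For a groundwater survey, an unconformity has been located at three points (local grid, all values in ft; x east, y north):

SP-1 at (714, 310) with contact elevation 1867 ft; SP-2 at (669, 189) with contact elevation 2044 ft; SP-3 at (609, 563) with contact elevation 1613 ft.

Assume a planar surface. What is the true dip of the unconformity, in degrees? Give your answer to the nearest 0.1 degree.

54.0°

Two edge vectors: SP-1→SP-2 = (-45, -121, 177), SP-1→SP-3 = (-105, 253, -254).
Normal n = (SP-1→SP-2) × (SP-1→SP-3) = (-14047, -30015, -24090).
So ∂z/∂x = −n_x/n_z = −0.58311 and ∂z/∂y = −n_y/n_z = −1.24595.
Gradient magnitude |∇z| = √(a² + b²) = √(0.34001 + 1.55240) = 1.37565.
True dip = arctan(1.37565) = 54.0°, dipping toward NNE (azimuth ≈ 025°).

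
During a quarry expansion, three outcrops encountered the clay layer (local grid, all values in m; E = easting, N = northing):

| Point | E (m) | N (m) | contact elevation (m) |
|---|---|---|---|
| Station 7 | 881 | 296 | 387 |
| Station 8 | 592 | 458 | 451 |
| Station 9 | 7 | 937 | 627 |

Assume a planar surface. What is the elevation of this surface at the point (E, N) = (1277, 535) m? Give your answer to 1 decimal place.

Let the plane be z = a·E + b·N + c.
Station 8−Station 7: −289a + 162b = 64;  Station 9−Station 7: −874a + 641b = 240.
Solving gives a = −0.049106, b = 0.307460.
Then c = 387 − a·881 − b·296 = 339.25.
At (1277, 535): z = −62.7 + 164.5 + 339.25 = 441.0 m.

441.0 m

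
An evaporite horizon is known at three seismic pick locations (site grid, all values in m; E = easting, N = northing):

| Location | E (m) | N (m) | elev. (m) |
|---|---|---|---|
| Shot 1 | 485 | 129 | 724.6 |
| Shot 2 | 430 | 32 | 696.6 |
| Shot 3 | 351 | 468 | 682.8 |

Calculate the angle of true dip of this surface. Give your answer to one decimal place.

23.3°

Two edge vectors: Shot 1→Shot 2 = (-55, -97, -28), Shot 1→Shot 3 = (-134, 339, -41.8).
Normal n = (Shot 1→Shot 2) × (Shot 1→Shot 3) = (13546.6, 1453, -31643).
So ∂z/∂E = −n_x/n_z = 0.42811 and ∂z/∂N = −n_y/n_z = 0.04592.
Gradient magnitude |∇z| = √(a² + b²) = √(0.18328 + 0.00211) = 0.43056.
True dip = arctan(0.43056) = 23.3°, dipping toward W (azimuth ≈ 264°).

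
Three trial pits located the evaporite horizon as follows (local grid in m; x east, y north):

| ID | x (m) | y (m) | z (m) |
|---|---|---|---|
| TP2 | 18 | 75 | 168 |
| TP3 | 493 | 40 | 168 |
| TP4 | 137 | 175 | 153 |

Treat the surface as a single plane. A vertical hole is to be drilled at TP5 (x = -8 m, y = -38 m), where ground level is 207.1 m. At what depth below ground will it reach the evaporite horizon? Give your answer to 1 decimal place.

Two edge vectors: TP2→TP3 = (475, -35, 0), TP2→TP4 = (119, 100, -15).
Normal n = (TP2→TP3) × (TP2→TP4) = (525, 7125, 51665).
So ∂z/∂x = −n_x/n_z = −0.01016 and ∂z/∂y = −n_y/n_z = −0.13791.
Intercept c from TP2: 168 + 0.18 + 10.34 = 178.53.
At (-8, -38): z_contact = 0.08 + 5.24 + 178.53 = 183.85 m.
Depth below ground = 207.1 − 183.85 = 23.3 m.

23.3 m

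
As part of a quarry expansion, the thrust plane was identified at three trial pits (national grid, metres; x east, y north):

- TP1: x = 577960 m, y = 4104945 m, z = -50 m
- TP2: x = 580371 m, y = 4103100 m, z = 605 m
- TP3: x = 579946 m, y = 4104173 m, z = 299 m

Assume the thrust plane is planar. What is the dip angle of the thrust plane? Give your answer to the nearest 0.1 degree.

Let the plane be z = a·x + b·y + c.
TP2−TP1: 2411a − 1845b = 655;  TP3−TP1: 1986a − 772b = 349.
Solving gives a = 0.07668, b = −0.25481.
Gradient magnitude |∇z| = √(a² + b²) = √(0.00588 + 0.06493) = 0.26610.
True dip = arctan(0.26610) = 14.9°, dipping toward NNW (azimuth ≈ 343°).

14.9°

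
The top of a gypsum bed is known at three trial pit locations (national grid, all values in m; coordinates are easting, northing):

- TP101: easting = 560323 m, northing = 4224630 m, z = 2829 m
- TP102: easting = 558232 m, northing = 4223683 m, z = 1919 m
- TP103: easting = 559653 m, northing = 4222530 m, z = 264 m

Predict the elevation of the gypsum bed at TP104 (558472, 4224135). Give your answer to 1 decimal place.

2457.9 m

Let the plane be z = a·easting + b·northing + c.
TP102−TP101: −2091a − 947b = −910;  TP103−TP101: −670a − 2100b = −2565.
Solving gives a = −0.137904920, b = 1.265426808.
Then c = 2829 − a·560323 − b·4224630 = −5265859.76.
At (558472, 4224135): z = −77016.0 + 5345333.7 − 5265859.76 = 2457.9 m.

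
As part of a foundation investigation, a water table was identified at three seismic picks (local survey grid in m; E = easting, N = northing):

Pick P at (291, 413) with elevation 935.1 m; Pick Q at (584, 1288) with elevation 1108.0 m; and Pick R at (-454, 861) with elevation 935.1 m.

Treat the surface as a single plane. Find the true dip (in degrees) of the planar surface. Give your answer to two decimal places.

10.86°

Two edge vectors: Pick P→Pick Q = (293, 875, 172.9), Pick P→Pick R = (-745, 448, 0).
Normal n = (Pick P→Pick Q) × (Pick P→Pick R) = (-77459.2, -128810.5, 783139).
So ∂z/∂E = −n_x/n_z = 0.09891 and ∂z/∂N = −n_y/n_z = 0.16448.
Gradient magnitude |∇z| = √(a² + b²) = √(0.00978 + 0.02705) = 0.19193.
True dip = arctan(0.19193) = 10.86°, dipping toward SSW (azimuth ≈ 211°).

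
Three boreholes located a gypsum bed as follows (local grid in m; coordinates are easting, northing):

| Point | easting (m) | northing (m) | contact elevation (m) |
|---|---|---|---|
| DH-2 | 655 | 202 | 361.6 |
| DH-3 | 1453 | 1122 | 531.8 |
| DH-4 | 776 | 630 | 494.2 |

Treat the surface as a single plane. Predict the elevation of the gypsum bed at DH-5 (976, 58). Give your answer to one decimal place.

239.8 m

Two edge vectors: DH-2→DH-3 = (798, 920, 170.2), DH-2→DH-4 = (121, 428, 132.6).
Normal n = (DH-2→DH-3) × (DH-2→DH-4) = (49146.4, -85220.6, 230224).
So ∂z/∂easting = −n_x/n_z = −0.213472 and ∂z/∂northing = −n_y/n_z = 0.370164.
Intercept c from DH-2: 361.6 + 139.82 − 74.77 = 426.65.
At (976, 58): z = −208.3 + 21.5 + 426.65 = 239.8 m.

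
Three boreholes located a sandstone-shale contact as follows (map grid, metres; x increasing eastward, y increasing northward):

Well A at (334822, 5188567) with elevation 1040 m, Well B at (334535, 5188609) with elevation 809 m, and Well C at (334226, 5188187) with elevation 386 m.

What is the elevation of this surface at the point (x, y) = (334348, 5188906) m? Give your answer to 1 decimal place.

759.1 m

Let the plane be z = a·x + b·y + c.
Well B−Well A: −287a + 42b = −231;  Well C−Well A: −596a − 380b = −654.
Solving gives a = 0.859469618, b = 0.373042389.
Then c = 1040 − a·334822 − b·5188567 = −2222284.76.
At (334348, 5188906): z = 287361.9 + 1935681.9 − 2222284.76 = 759.1 m.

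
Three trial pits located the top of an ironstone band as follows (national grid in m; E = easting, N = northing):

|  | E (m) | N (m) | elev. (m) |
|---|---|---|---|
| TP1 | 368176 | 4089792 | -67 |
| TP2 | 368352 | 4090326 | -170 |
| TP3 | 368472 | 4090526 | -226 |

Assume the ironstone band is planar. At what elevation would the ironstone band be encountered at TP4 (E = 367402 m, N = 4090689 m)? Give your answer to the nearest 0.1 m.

104.6 m

Two edge vectors: TP1→TP2 = (176, 534, -103), TP1→TP3 = (296, 734, -159).
Normal n = (TP1→TP2) × (TP1→TP3) = (-9304, -2504, -28880).
So ∂z/∂E = −n_x/n_z = −0.322160665 and ∂z/∂N = −n_y/n_z = −0.086703601.
Intercept c from TP1: -67 + 118611.82 + 354599.69 = 473144.52.
At (367402, 4090689): z = −118362.5 − 354677.5 + 473144.52 = 104.6 m.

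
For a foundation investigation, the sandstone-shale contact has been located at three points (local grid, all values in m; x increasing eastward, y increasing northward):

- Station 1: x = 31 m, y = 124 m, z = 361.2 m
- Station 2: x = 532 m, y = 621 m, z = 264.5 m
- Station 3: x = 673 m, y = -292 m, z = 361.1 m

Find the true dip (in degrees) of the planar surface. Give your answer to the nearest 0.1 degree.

8.0°

Let the plane be z = a·x + b·y + c.
Station 2−Station 1: 501a + 497b = −96.7;  Station 3−Station 1: 642a − 416b = −0.1.
Solving gives a = −0.07636, b = −0.11760.
Gradient magnitude |∇z| = √(a² + b²) = √(0.00583 + 0.01383) = 0.14021.
True dip = arctan(0.14021) = 8.0°, dipping toward NNE (azimuth ≈ 033°).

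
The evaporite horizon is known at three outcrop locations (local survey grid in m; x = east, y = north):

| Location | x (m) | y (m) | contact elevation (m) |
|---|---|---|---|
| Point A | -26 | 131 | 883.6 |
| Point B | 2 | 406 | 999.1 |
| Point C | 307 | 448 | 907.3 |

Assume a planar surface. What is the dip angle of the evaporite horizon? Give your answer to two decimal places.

Two edge vectors: Point A→Point B = (28, 275, 115.5), Point A→Point C = (333, 317, 23.7).
Normal n = (Point A→Point B) × (Point A→Point C) = (-30096, 37797.9, -82699).
So ∂z/∂x = −n_x/n_z = −0.36392 and ∂z/∂y = −n_y/n_z = 0.45705.
Gradient magnitude |∇z| = √(a² + b²) = √(0.13244 + 0.20890) = 0.58424.
True dip = arctan(0.58424) = 30.30°, dipping toward SE (azimuth ≈ 141°).

30.30°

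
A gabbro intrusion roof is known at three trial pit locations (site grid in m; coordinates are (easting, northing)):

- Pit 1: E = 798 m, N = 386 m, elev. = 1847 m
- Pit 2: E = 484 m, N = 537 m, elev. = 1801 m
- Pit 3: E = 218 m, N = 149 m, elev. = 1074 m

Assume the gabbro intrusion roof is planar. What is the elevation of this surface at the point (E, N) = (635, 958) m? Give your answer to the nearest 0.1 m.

Two edge vectors: Pit 1→Pit 2 = (-314, 151, -46), Pit 1→Pit 3 = (-580, -237, -773).
Normal n = (Pit 1→Pit 2) × (Pit 1→Pit 3) = (-127625, -216042, 161998).
So ∂z/∂E = −n_x/n_z = 0.78782 and ∂z/∂N = −n_y/n_z = 1.33361.
Intercept c from Pit 1: 1847 − 628.68 − 514.77 = 703.55.
At (635, 958): z = 500.3 + 1277.6 + 703.55 = 2481.4 m.

2481.4 m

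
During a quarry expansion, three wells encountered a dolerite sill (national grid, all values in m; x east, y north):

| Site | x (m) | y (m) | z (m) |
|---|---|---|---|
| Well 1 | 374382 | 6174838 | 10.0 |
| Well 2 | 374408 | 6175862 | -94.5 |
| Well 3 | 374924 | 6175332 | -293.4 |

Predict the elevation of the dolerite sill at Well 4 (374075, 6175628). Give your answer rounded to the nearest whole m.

86 m

Let the plane be z = a·x + b·y + c.
Well 2−Well 1: 26a + 1024b = −104.5;  Well 3−Well 1: 542a + 494b = −303.4.
Solving gives a = −0.47782332, b = −0.08991855.
Then c = 10 − a·374382 − b·6174838 = 734130.92.
At (374075, 6175628): z = −178741.8 − 555303.5 + 734130.92 = 85.7 m.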